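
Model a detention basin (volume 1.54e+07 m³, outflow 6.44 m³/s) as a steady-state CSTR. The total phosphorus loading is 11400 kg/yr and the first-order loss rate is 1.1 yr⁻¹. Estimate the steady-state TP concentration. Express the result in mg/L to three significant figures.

Outflow Q = 6.44 m³/s × 3.156e+07 s/yr = 2.032e+08 m³/yr.
Steady-state CSTR mass balance: W = Q·C + k·V·C, so C = W/(Q + kV).
Q + kV = 2.032e+08 + 1.1·1.54e+07 = 2.202e+08 m³/yr.
C = 11400/2.202e+08 = 5.178e-05 kg/m³ = 0.05178 mg/L.

0.0518 mg/L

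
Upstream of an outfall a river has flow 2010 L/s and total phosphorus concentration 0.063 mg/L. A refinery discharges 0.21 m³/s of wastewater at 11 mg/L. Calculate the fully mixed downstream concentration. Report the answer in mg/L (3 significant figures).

2010 L/s = 2.01 m³/s.
Flow-weighted mixing gives C = (0.21·11 + 2.01·0.063) / (0.21 + 2.01) = 2.437/2.22 = 1.098 mg/L.

1.10 mg/L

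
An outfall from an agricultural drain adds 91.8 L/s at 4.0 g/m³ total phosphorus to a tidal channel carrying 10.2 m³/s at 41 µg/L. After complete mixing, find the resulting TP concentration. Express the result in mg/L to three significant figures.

0.0763 mg/L

91.8 L/s = 0.0918 m³/s.
41 µg/L = 0.041 mg/L.
Flow-weighted mixing gives C = (0.0918·4 + 10.2·0.041) / (0.0918 + 10.2) = 0.7854/10.29 = 0.07631 mg/L.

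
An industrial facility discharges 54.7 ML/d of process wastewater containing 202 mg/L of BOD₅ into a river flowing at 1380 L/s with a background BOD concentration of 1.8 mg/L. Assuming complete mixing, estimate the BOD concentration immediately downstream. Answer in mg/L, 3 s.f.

64.8 mg/L

54.7 ML/d = 0.6331 m³/s.
1380 L/s = 1.38 m³/s.
Flow-weighted mixing gives C = (0.6331·202 + 1.38·1.8) / (0.6331 + 1.38) = 130.4/2.013 = 64.76 mg/L.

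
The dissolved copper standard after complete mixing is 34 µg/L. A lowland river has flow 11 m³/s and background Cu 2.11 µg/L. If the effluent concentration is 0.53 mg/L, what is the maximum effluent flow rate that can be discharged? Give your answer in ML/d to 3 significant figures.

61.1 ML/d

2.11 µg/L = 0.00211 mg/L.
34 µg/L = 0.034 mg/L.
Mass balance at complete mixing: C_std·(Q_w + Q_r) = Q_w·C_e + Q_r·C_b.
Rearranging, Q_w = Q_r·(C_std − C_b)/(C_e − C_std) = 11·(0.034 − 0.00211) / (0.53 − 0.034) = 0.7072 m³/s.
= 61.11 ML/d.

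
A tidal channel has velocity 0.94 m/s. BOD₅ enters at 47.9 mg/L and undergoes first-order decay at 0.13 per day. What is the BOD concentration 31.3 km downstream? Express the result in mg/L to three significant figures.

Travel time t = 31.3 km / 0.94 m/s = 3.13e+04/0.94 = 3.33e+04 s = 0.3854 d.
First-order decay: C = 47.9·exp(−0.13·0.3854) = 47.9·0.9511 = 45.56 mg/L.

45.6 mg/L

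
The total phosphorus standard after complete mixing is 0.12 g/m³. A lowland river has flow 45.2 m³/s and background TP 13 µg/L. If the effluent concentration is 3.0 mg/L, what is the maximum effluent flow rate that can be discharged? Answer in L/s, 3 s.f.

1680 L/s

13 µg/L = 0.013 mg/L.
Mass balance at complete mixing: C_std·(Q_w + Q_r) = Q_w·C_e + Q_r·C_b.
Rearranging, Q_w = Q_r·(C_std − C_b)/(C_e − C_std) = 45.2·(0.12 − 0.013) / (3 − 0.12) = 1.679 m³/s.
= 1679 L/s.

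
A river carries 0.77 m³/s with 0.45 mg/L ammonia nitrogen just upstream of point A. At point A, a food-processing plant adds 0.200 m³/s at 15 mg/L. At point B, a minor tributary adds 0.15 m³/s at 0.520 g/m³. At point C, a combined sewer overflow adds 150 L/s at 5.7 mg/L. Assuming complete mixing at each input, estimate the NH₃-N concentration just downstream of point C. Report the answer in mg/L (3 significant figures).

After input A: C = (0.77·0.45 + 0.2·15) / 0.97 = 3.45 mg/L.
After input B: C = (0.97·3.45 + 0.15·0.52) / 1.12 = 3.058 mg/L.
150 L/s = 0.15 m³/s.
After input C: C = (1.12·3.058 + 0.15·5.7) / 1.27 = 3.37 mg/L.

3.37 mg/L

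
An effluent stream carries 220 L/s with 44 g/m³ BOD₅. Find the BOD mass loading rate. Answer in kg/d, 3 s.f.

220 L/s = 0.22 m³/s.
Mass flux = Q·C = 0.22 m³/s × 44 g/m³ = 9.68 g/s.
= 9.68 g/s × 86.4 = 836.4 kg/d.

836 kg/d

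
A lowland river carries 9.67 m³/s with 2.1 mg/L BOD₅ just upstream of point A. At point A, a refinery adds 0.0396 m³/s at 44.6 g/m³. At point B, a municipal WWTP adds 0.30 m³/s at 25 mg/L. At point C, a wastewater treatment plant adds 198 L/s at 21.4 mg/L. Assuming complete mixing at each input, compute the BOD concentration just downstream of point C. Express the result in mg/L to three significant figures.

After input A: C = (9.67·2.1 + 0.0396·44.6) / 9.71 = 2.273 mg/L.
After input B: C = (9.71·2.273 + 0.3·25) / 10.01 = 2.954 mg/L.
198 L/s = 0.198 m³/s.
After input C: C = (10.01·2.954 + 0.198·21.4) / 10.21 = 3.312 mg/L.

3.31 mg/L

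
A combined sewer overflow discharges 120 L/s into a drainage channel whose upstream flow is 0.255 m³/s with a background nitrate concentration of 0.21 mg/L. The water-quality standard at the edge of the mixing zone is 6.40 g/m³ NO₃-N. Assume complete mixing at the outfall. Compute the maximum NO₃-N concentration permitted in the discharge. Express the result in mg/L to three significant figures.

19.6 mg/L

120 L/s = 0.12 m³/s.
Mass balance: 6.4·0.375 = 0.12·Cₑ + 0.255·0.21.
Cₑ = (2.4 − 0.05355) / 0.12 = 19.55 mg/L.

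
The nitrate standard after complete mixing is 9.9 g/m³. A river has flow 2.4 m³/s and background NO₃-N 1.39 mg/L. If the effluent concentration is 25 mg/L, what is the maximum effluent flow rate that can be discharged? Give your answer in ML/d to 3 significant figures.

117 ML/d

Mass balance at complete mixing: C_std·(Q_w + Q_r) = Q_w·C_e + Q_r·C_b.
Rearranging, Q_w = Q_r·(C_std − C_b)/(C_e − C_std) = 2.4·(9.9 − 1.39) / (25 − 9.9) = 1.353 m³/s.
= 116.9 ML/d.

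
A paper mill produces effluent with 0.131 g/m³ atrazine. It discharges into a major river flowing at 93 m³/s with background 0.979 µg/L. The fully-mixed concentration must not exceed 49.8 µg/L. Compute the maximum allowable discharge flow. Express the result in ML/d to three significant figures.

4830 ML/d

0.979 µg/L = 0.000979 mg/L.
49.8 µg/L = 0.0498 mg/L.
Mass balance at complete mixing: C_std·(Q_w + Q_r) = Q_w·C_e + Q_r·C_b.
Rearranging, Q_w = Q_r·(C_std − C_b)/(C_e − C_std) = 93·(0.0498 − 0.000979) / (0.131 − 0.0498) = 55.92 m³/s.
= 4831 ML/d.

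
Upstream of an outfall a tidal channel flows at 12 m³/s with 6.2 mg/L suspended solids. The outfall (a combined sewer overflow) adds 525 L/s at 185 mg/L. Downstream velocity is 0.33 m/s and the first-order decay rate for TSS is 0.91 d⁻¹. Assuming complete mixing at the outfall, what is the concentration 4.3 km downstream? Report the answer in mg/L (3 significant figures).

11.9 mg/L

525 L/s = 0.525 m³/s.
After complete mixing, C₀ = (0.525·185 + 12·6.2) / 12.53 = 13.69 mg/L.
Travel time t = 4300 m / 0.33 m/s = 1.303e+04 s = 0.1508 d.
C = 13.69·exp(−0.91·0.1508) = 13.69·0.8718 = 11.94 mg/L.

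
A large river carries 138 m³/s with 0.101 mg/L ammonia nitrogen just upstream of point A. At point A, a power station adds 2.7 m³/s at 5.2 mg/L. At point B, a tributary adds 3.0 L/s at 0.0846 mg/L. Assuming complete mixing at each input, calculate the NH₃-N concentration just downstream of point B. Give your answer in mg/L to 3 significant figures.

After input A: C = (138·0.101 + 2.7·5.2) / 140.7 = 0.1988 mg/L.
3.0 L/s = 0.003 m³/s.
After input B: C = (140.7·0.1988 + 0.003·0.0846) / 140.7 = 0.1988 mg/L.

0.199 mg/L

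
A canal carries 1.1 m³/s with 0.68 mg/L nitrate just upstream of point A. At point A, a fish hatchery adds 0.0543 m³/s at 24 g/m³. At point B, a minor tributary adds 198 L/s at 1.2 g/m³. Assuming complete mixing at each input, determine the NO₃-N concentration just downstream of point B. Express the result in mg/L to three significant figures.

After input A: C = (1.1·0.68 + 0.0543·24) / 1.154 = 1.777 mg/L.
198 L/s = 0.198 m³/s.
After input B: C = (1.154·1.777 + 0.198·1.2) / 1.352 = 1.693 mg/L.

1.69 mg/L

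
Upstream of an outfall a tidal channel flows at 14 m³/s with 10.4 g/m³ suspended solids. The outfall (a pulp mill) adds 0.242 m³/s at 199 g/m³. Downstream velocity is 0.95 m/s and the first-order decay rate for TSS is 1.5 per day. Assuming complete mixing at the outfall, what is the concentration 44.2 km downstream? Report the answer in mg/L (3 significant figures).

6.07 mg/L

After complete mixing, C₀ = (0.242·199 + 14·10.4) / 14.24 = 13.6 mg/L.
Travel time t = 4.42e+04 m / 0.95 m/s = 4.653e+04 s = 0.5385 d.
C = 13.6·exp(−1.5·0.5385) = 13.6·0.4459 = 6.066 mg/L.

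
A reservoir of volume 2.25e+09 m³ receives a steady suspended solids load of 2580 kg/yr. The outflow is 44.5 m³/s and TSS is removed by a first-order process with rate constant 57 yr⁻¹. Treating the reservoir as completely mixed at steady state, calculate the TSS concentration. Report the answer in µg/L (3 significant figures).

Outflow Q = 44.5 m³/s × 3.156e+07 s/yr = 1.404e+09 m³/yr.
Steady-state CSTR mass balance: W = Q·C + k·V·C, so C = W/(Q + kV).
Q + kV = 1.404e+09 + 57·2.25e+09 = 1.297e+11 m³/yr.
C = 2580/1.297e+11 = 1.99e-08 kg/m³ = 1.99e-05 mg/L = 0.0199 µg/L.

0.0199 µg/L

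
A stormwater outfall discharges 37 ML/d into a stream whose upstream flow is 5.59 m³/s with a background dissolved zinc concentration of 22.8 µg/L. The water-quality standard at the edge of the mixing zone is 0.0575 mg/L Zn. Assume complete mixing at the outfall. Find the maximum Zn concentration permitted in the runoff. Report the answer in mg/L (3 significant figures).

0.510 mg/L

37 ML/d = 0.4282 m³/s.
22.8 µg/L = 0.0228 mg/L.
Mass balance: 0.0575·6.018 = 0.4282·Cₑ + 5.59·0.0228.
Cₑ = (0.346 − 0.1275) / 0.4282 = 0.5105 mg/L.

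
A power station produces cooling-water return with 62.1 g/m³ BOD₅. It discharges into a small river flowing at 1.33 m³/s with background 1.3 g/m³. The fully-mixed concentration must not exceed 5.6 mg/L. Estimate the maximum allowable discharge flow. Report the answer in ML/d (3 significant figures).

8.75 ML/d

Mass balance at complete mixing: C_std·(Q_w + Q_r) = Q_w·C_e + Q_r·C_b.
Rearranging, Q_w = Q_r·(C_std − C_b)/(C_e − C_std) = 1.33·(5.6 − 1.3) / (62.1 − 5.6) = 0.1012 m³/s.
= 8.746 ML/d.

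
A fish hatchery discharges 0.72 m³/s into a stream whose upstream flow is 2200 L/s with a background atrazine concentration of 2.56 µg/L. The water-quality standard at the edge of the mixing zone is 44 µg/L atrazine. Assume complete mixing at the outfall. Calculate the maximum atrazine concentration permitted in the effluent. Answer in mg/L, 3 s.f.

2200 L/s = 2.2 m³/s.
2.56 µg/L = 0.00256 mg/L.
44 µg/L = 0.044 mg/L.
Mass balance: 0.044·2.92 = 0.72·Cₑ + 2.2·0.00256.
Cₑ = (0.1285 − 0.005632) / 0.72 = 0.1706 mg/L.

0.171 mg/L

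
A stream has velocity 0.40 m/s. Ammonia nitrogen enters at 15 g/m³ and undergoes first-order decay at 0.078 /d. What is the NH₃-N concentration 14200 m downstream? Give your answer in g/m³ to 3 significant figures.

14.5 g/m³

Travel time t = 14200 m / 0.40 m/s = 1.42e+04/0.40 = 3.55e+04 s = 0.4109 d.
First-order decay: C = 15·exp(−0.078·0.4109) = 15·0.9685 = 14.53 g/m³.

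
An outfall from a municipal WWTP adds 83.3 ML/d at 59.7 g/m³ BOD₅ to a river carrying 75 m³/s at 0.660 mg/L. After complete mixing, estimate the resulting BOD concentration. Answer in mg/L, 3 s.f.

83.3 ML/d = 0.9641 m³/s.
By mass balance at complete mixing, C = (0.9641·59.7 + 75·0.66) / (0.9641 + 75) = 107.1/75.96 = 1.409 mg/L.

1.41 mg/L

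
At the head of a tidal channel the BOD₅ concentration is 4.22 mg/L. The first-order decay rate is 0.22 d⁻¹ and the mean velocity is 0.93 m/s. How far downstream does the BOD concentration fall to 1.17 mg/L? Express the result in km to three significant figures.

469 km

From C = C₀·e^(−kt), t = ln(C₀/C)/k = ln(4.22/1.17)/0.22 = 1.283/0.22 = 5.831 d.
Distance = v·t = 0.93 m/s × 5.038e+05 s = 4.685e+05 m = 468.5 km.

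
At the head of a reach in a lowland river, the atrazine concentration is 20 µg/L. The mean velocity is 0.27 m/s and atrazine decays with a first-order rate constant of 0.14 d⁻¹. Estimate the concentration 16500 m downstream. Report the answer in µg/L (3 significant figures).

Travel time t = 16500 m / 0.27 m/s = 1.65e+04/0.27 = 6.111e+04 s = 0.7073 d.
First-order decay: C = 20·exp(−0.14·0.7073) = 20·0.9057 = 18.11 µg/L.

18.1 µg/L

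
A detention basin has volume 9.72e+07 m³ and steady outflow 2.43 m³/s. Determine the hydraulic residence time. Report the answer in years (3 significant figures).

1.27 yr

Q = 2.43 m³/s × 3.156e+07 s/yr = 7.668e+07 m³/yr.
Hydraulic residence time τ = V/Q = 9.72e+07/7.668e+07 = 1.268 yr.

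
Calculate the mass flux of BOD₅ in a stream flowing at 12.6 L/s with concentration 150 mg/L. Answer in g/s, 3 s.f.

12.6 L/s = 0.0126 m³/s.
Mass flux = Q·C = 0.0126 m³/s × 150 g/m³ = 1.89 g/s.

1.89 g/s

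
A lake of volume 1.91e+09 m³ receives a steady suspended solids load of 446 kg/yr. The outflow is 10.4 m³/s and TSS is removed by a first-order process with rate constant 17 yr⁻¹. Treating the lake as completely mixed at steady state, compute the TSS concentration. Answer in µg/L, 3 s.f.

0.0136 µg/L

Outflow Q = 10.4 m³/s × 3.156e+07 s/yr = 3.282e+08 m³/yr.
Steady-state CSTR mass balance: W = Q·C + k·V·C, so C = W/(Q + kV).
Q + kV = 3.282e+08 + 17·1.91e+09 = 3.28e+10 m³/yr.
C = 446/3.28e+10 = 1.36e-08 kg/m³ = 1.36e-05 mg/L = 0.0136 µg/L.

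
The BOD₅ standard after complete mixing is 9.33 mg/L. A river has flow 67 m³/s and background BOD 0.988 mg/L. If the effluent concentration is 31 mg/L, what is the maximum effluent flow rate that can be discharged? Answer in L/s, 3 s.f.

25800 L/s

Mass balance at complete mixing: C_std·(Q_w + Q_r) = Q_w·C_e + Q_r·C_b.
Rearranging, Q_w = Q_r·(C_std − C_b)/(C_e − C_std) = 67·(9.33 − 0.988) / (31 − 9.33) = 25.79 m³/s.
= 2.579e+04 L/s.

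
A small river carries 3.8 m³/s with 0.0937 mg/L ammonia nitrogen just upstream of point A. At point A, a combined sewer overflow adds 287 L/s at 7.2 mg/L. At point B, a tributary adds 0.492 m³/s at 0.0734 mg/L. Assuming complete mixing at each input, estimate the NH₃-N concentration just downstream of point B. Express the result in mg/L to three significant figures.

0.537 mg/L

287 L/s = 0.287 m³/s.
After input A: C = (3.8·0.0937 + 0.287·7.2) / 4.087 = 0.5927 mg/L.
After input B: C = (4.087·0.5927 + 0.492·0.0734) / 4.579 = 0.5369 mg/L.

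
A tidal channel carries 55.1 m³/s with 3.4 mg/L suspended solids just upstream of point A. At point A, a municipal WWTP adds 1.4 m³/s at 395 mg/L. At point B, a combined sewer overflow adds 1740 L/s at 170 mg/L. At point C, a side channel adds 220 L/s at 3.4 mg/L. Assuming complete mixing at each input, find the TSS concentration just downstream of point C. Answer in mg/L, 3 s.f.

After input A: C = (55.1·3.4 + 1.4·395) / 56.5 = 13.1 mg/L.
1740 L/s = 1.74 m³/s.
After input B: C = (56.5·13.1 + 1.74·170) / 58.24 = 17.79 mg/L.
220 L/s = 0.22 m³/s.
After input C: C = (58.24·17.79 + 0.22·3.4) / 58.46 = 17.74 mg/L.

17.7 mg/L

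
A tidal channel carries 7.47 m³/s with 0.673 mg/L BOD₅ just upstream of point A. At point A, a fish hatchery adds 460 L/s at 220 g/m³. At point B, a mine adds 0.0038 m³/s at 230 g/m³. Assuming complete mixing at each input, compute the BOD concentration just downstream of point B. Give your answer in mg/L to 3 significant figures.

13.5 mg/L

460 L/s = 0.46 m³/s.
After input A: C = (7.47·0.673 + 0.46·220) / 7.93 = 13.4 mg/L.
After input B: C = (7.93·13.4 + 0.0038·230) / 7.934 = 13.5 mg/L.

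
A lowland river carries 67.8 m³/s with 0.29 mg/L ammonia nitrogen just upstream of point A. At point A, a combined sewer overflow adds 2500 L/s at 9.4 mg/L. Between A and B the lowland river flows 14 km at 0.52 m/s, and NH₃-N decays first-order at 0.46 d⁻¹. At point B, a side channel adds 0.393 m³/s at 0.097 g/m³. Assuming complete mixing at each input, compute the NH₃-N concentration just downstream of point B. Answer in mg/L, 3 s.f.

0.530 mg/L

2500 L/s = 2.5 m³/s.
After input A: C = (67.8·0.29 + 2.5·9.4) / 70.3 = 0.614 mg/L.
Over the 14 km reach to input B (t = 2.692e+04 s = 0.3116 d), decay gives C = 0.614·exp(−0.46·0.3116) = 0.532 mg/L.
After input B: C = (70.3·0.532 + 0.393·0.097) / 70.69 = 0.5296 mg/L.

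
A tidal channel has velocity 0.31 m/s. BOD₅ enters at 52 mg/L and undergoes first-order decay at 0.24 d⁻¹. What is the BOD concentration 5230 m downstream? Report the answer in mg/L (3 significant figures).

49.6 mg/L

Travel time t = 5230 m / 0.31 m/s = 5230/0.31 = 1.687e+04 s = 0.1953 d.
First-order decay: C = 52·exp(−0.24·0.1953) = 52·0.9542 = 49.62 mg/L.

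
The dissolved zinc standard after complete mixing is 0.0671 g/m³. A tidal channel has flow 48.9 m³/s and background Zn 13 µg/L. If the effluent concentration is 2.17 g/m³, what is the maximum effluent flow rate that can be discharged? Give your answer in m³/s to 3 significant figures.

1.26 m³/s

13 µg/L = 0.013 mg/L.
Mass balance at complete mixing: C_std·(Q_w + Q_r) = Q_w·C_e + Q_r·C_b.
Rearranging, Q_w = Q_r·(C_std − C_b)/(C_e − C_std) = 48.9·(0.0671 − 0.013) / (2.17 − 0.0671) = 1.258 m³/s.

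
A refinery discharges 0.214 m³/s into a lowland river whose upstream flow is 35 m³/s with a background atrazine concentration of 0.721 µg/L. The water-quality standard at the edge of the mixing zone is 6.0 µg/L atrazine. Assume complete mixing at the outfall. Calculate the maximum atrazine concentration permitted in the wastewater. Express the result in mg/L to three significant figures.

0.869 mg/L

0.721 µg/L = 0.000721 mg/L.
6.0 µg/L = 0.006 mg/L.
Mass balance: 0.006·35.21 = 0.214·Cₑ + 35·0.000721.
Cₑ = (0.2113 − 0.02523) / 0.214 = 0.8694 mg/L.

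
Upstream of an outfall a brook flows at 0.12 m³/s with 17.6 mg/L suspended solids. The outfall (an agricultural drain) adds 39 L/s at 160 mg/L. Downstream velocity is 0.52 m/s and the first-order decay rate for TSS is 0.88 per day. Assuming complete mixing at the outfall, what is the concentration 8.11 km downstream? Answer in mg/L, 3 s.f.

44.8 mg/L

39 L/s = 0.039 m³/s.
After complete mixing, C₀ = (0.039·160 + 0.12·17.6) / 0.159 = 52.53 mg/L.
Travel time t = 8110 m / 0.52 m/s = 1.56e+04 s = 0.1805 d.
C = 52.53·exp(−0.88·0.1805) = 52.53·0.8531 = 44.81 mg/L.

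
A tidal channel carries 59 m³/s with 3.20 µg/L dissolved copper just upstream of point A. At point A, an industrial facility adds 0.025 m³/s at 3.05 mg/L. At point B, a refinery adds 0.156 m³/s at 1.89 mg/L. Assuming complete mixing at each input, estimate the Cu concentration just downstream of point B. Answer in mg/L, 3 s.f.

0.00946 mg/L

3.20 µg/L = 0.0032 mg/L.
After input A: C = (59·0.0032 + 0.025·3.05) / 59.02 = 0.00449 mg/L.
After input B: C = (59.02·0.00449 + 0.156·1.89) / 59.18 = 0.009461 mg/L.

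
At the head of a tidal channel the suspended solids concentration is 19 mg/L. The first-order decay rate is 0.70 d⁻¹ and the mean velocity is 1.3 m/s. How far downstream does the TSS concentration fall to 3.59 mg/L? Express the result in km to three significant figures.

From C = C₀·e^(−kt), t = ln(C₀/C)/k = ln(19/3.59)/0.70 = 1.666/0.70 = 2.38 d.
Distance = v·t = 1.3 m/s × 2.057e+05 s = 2.674e+05 m = 267.4 km.

267 km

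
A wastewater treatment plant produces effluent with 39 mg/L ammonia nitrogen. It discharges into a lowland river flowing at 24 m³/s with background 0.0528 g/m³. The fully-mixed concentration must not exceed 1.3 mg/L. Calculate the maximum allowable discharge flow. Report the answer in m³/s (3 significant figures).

Mass balance at complete mixing: C_std·(Q_w + Q_r) = Q_w·C_e + Q_r·C_b.
Rearranging, Q_w = Q_r·(C_std − C_b)/(C_e − C_std) = 24·(1.3 − 0.0528) / (39 − 1.3) = 0.794 m³/s.

0.794 m³/s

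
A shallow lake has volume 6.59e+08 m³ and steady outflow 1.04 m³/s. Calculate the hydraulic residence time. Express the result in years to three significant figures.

Q = 1.04 m³/s × 3.156e+07 s/yr = 3.282e+07 m³/yr.
Hydraulic residence time τ = V/Q = 6.59e+08/3.282e+07 = 20.08 yr.

20.1 yr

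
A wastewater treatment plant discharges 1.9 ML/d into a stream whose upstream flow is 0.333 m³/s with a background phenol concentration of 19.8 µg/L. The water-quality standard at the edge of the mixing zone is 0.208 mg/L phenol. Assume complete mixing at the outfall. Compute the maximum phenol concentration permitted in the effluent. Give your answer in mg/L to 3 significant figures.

3.06 mg/L

1.9 ML/d = 0.02199 m³/s.
19.8 µg/L = 0.0198 mg/L.
Mass balance: 0.208·0.355 = 0.02199·Cₑ + 0.333·0.0198.
Cₑ = (0.07384 − 0.006593) / 0.02199 = 3.058 mg/L.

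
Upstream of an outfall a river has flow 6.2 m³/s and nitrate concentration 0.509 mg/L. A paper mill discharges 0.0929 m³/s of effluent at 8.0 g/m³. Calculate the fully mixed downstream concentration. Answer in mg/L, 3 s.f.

0.620 mg/L

Conservation of mass across the mixing zone: C = (0.0929·8 + 6.2·0.509) / (0.0929 + 6.2) = 3.899/6.293 = 0.6196 mg/L.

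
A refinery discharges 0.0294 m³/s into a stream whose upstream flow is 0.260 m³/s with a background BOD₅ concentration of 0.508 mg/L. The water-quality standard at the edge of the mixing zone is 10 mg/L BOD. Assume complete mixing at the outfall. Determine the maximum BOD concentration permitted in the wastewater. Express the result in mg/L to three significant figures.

Mass balance: 10·0.2894 = 0.0294·Cₑ + 0.26·0.508.
Cₑ = (2.894 − 0.1321) / 0.0294 = 93.94 mg/L.

93.9 mg/L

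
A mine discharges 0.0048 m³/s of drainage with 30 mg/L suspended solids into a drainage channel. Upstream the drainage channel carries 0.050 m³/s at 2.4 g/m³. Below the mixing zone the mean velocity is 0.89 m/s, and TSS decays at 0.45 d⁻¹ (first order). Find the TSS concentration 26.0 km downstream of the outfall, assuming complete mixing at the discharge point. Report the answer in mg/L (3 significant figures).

4.14 mg/L

After complete mixing, C₀ = (0.0048·30 + 0.05·2.4) / 0.0548 = 4.818 mg/L.
Travel time t = 2.6e+04 m / 0.89 m/s = 2.921e+04 s = 0.3381 d.
C = 4.818·exp(−0.45·0.3381) = 4.818·0.8589 = 4.138 mg/L.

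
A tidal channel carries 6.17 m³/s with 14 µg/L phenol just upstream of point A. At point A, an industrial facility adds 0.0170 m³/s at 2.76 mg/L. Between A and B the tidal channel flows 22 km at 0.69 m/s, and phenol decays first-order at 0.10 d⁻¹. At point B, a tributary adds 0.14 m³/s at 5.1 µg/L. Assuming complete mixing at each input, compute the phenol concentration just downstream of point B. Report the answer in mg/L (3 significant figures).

14 µg/L = 0.014 mg/L.
After input A: C = (6.17·0.014 + 0.017·2.76) / 6.187 = 0.02155 mg/L.
Over the 22 km reach to input B (t = 3.188e+04 s = 0.369 d), decay gives C = 0.02155·exp(−0.10·0.369) = 0.02076 mg/L.
5.1 µg/L = 0.0051 mg/L.
After input B: C = (6.187·0.02076 + 0.14·0.0051) / 6.327 = 0.02042 mg/L.

0.0204 mg/L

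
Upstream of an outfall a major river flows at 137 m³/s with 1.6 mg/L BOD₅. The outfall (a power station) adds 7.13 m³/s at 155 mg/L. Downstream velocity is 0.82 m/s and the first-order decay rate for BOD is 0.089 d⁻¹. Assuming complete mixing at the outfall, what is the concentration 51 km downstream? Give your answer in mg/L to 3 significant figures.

8.62 mg/L

After complete mixing, C₀ = (7.13·155 + 137·1.6) / 144.1 = 9.189 mg/L.
Travel time t = 5.1e+04 m / 0.82 m/s = 6.22e+04 s = 0.7199 d.
C = 9.189·exp(−0.089·0.7199) = 9.189·0.9379 = 8.618 mg/L.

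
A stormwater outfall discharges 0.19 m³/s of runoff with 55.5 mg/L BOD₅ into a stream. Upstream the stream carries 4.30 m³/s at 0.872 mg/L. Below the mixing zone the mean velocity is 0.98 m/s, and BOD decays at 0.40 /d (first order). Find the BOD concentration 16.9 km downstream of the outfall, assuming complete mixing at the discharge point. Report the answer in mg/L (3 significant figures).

2.94 mg/L

After complete mixing, C₀ = (0.19·55.5 + 4.3·0.872) / 4.49 = 3.184 mg/L.
Travel time t = 1.69e+04 m / 0.98 m/s = 1.724e+04 s = 0.1996 d.
C = 3.184·exp(−0.40·0.1996) = 3.184·0.9233 = 2.939 mg/L.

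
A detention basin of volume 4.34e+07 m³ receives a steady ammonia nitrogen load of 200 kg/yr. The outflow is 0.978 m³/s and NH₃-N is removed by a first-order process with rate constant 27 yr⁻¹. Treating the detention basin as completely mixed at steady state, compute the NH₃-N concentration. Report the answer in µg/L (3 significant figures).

0.166 µg/L

Outflow Q = 0.978 m³/s × 3.156e+07 s/yr = 3.086e+07 m³/yr.
Steady-state CSTR mass balance: W = Q·C + k·V·C, so C = W/(Q + kV).
Q + kV = 3.086e+07 + 27·4.34e+07 = 1.203e+09 m³/yr.
C = 200/1.203e+09 = 1.663e-07 kg/m³ = 0.0001663 mg/L = 0.1663 µg/L.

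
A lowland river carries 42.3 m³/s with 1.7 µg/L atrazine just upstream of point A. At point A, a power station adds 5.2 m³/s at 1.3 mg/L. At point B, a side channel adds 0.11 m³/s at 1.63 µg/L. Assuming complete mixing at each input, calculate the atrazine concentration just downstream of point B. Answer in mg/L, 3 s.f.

1.7 µg/L = 0.0017 mg/L.
After input A: C = (42.3·0.0017 + 5.2·1.3) / 47.5 = 0.1438 mg/L.
1.63 µg/L = 0.00163 mg/L.
After input B: C = (47.5·0.1438 + 0.11·0.00163) / 47.61 = 0.1435 mg/L.

0.144 mg/L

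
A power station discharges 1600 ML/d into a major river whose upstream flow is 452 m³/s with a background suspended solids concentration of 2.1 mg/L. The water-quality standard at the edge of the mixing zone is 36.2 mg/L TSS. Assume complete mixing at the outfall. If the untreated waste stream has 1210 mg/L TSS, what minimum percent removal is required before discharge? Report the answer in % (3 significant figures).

1600 ML/d = 18.52 m³/s.
Mass balance: 36.2·470.5 = 18.52·Cₑ + 452·2.1.
Cₑ = (1.703e+04 − 949.2) / 18.52 = 868.5 mg/L.
Required removal = 1 − 868.5/1210 = 28.22 %.

28.2 %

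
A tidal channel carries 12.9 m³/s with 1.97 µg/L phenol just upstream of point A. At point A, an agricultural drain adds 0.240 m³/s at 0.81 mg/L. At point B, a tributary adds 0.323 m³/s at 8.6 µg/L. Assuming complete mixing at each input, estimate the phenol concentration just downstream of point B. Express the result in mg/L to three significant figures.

0.0165 mg/L

1.97 µg/L = 0.00197 mg/L.
After input A: C = (12.9·0.00197 + 0.24·0.81) / 13.14 = 0.01673 mg/L.
8.6 µg/L = 0.0086 mg/L.
After input B: C = (13.14·0.01673 + 0.323·0.0086) / 13.46 = 0.01653 mg/L.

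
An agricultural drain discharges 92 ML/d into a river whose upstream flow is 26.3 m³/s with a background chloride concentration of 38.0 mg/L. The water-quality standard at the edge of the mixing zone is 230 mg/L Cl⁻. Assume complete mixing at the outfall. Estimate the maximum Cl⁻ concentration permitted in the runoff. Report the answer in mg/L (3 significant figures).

4970 mg/L

92 ML/d = 1.065 m³/s.
Mass balance: 230·27.36 = 1.065·Cₑ + 26.3·38.
Cₑ = (6294 − 999.4) / 1.065 = 4972 mg/L.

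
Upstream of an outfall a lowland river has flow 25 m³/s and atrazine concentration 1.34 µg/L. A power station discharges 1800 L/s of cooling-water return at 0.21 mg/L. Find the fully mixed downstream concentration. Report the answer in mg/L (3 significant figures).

0.0154 mg/L

1800 L/s = 1.8 m³/s.
1.34 µg/L = 0.00134 mg/L.
Flow-weighted mixing gives C = (1.8·0.21 + 25·0.00134) / (1.8 + 25) = 0.4115/26.8 = 0.01535 mg/L.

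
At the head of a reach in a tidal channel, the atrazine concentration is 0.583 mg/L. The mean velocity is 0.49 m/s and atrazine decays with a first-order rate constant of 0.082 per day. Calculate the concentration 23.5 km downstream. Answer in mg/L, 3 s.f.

0.557 mg/L

Travel time t = 23.5 km / 0.49 m/s = 2.35e+04/0.49 = 4.796e+04 s = 0.5551 d.
First-order decay: C = 0.583·exp(−0.082·0.5551) = 0.583·0.9555 = 0.5571 mg/L.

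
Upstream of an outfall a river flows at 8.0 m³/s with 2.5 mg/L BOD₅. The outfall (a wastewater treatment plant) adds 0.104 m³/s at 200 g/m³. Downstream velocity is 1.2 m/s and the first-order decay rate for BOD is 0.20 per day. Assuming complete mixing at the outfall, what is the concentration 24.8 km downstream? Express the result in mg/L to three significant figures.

4.80 mg/L

After complete mixing, C₀ = (0.104·200 + 8·2.5) / 8.104 = 5.035 mg/L.
Travel time t = 2.48e+04 m / 1.2 m/s = 2.067e+04 s = 0.2392 d.
C = 5.035·exp(−0.20·0.2392) = 5.035·0.9533 = 4.799 mg/L.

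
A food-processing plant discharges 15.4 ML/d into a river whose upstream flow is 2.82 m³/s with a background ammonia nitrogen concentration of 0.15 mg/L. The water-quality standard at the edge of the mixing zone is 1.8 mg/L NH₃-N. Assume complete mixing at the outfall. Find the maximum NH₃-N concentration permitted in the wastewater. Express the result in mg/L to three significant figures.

15.4 ML/d = 0.1782 m³/s.
Mass balance: 1.8·2.998 = 0.1782·Cₑ + 2.82·0.15.
Cₑ = (5.397 − 0.423) / 0.1782 = 27.91 mg/L.

27.9 mg/L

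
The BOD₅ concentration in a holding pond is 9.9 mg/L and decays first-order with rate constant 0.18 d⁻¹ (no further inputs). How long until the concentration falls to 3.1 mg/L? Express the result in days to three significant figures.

6.45 d

t = ln(C₀/C)/k = ln(9.9/3.1)/0.18 = 1.161/0.18 = 6.451 d.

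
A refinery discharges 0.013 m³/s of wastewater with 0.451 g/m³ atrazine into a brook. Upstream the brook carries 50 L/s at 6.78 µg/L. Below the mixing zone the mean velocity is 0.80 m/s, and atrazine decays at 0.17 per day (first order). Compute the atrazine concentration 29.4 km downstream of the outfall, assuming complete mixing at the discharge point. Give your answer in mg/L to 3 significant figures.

0.0916 mg/L

50 L/s = 0.05 m³/s.
6.78 µg/L = 0.00678 mg/L.
After complete mixing, C₀ = (0.013·0.451 + 0.05·0.00678) / 0.063 = 0.09844 mg/L.
Travel time t = 2.94e+04 m / 0.80 m/s = 3.675e+04 s = 0.4253 d.
C = 0.09844·exp(−0.17·0.4253) = 0.09844·0.9302 = 0.09158 mg/L.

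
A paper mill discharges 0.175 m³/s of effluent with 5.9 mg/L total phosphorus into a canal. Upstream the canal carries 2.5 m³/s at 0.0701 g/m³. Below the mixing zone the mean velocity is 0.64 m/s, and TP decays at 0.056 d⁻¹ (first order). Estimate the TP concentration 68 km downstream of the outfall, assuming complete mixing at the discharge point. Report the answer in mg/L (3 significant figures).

0.421 mg/L

After complete mixing, C₀ = (0.175·5.9 + 2.5·0.0701) / 2.675 = 0.4515 mg/L.
Travel time t = 6.8e+04 m / 0.64 m/s = 1.062e+05 s = 1.23 d.
C = 0.4515·exp(−0.056·1.23) = 0.4515·0.9335 = 0.4214 mg/L.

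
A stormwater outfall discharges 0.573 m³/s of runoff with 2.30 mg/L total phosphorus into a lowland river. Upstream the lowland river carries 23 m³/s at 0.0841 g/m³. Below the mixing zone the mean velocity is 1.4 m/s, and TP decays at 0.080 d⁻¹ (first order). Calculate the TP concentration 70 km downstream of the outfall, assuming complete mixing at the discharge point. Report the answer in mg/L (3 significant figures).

0.132 mg/L

After complete mixing, C₀ = (0.573·2.3 + 23·0.0841) / 23.57 = 0.138 mg/L.
Travel time t = 7e+04 m / 1.4 m/s = 5e+04 s = 0.5787 d.
C = 0.138·exp(−0.080·0.5787) = 0.138·0.9548 = 0.1317 mg/L.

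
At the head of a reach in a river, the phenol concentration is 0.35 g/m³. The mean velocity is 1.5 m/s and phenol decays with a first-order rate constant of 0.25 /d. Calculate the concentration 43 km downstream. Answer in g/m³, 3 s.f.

0.322 g/m³

Travel time t = 43 km / 1.5 m/s = 4.3e+04/1.5 = 2.867e+04 s = 0.3318 d.
First-order decay: C = 0.35·exp(−0.25·0.3318) = 0.35·0.9204 = 0.3221 g/m³.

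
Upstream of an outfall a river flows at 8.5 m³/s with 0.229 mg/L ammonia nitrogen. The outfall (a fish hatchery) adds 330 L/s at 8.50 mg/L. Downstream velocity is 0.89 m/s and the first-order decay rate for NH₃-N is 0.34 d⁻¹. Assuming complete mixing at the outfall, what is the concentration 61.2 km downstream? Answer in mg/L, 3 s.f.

0.411 mg/L

330 L/s = 0.33 m³/s.
After complete mixing, C₀ = (0.33·8.5 + 8.5·0.229) / 8.83 = 0.5381 mg/L.
Travel time t = 6.12e+04 m / 0.89 m/s = 6.876e+04 s = 0.7959 d.
C = 0.5381·exp(−0.34·0.7959) = 0.5381·0.7629 = 0.4105 mg/L.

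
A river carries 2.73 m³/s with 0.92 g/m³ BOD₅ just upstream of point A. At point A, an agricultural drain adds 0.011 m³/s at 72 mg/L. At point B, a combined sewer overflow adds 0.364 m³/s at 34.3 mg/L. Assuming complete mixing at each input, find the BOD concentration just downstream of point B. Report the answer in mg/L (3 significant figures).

After input A: C = (2.73·0.92 + 0.011·72) / 2.741 = 1.205 mg/L.
After input B: C = (2.741·1.205 + 0.364·34.3) / 3.105 = 5.085 mg/L.

5.08 mg/L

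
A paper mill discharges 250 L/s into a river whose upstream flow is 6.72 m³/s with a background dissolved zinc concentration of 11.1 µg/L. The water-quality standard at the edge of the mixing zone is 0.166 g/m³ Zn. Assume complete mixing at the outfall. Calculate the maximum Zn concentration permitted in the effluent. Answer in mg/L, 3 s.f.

250 L/s = 0.25 m³/s.
11.1 µg/L = 0.0111 mg/L.
Mass balance: 0.166·6.97 = 0.25·Cₑ + 6.72·0.0111.
Cₑ = (1.157 − 0.07459) / 0.25 = 4.33 mg/L.

4.33 mg/L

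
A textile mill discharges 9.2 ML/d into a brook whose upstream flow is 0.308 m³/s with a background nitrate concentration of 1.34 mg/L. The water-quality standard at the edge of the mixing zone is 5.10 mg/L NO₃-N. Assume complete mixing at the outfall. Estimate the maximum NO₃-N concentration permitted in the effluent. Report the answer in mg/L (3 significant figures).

9.2 ML/d = 0.1065 m³/s.
Mass balance: 5.1·0.4145 = 0.1065·Cₑ + 0.308·1.34.
Cₑ = (2.114 − 0.4127) / 0.1065 = 15.98 mg/L.

16.0 mg/L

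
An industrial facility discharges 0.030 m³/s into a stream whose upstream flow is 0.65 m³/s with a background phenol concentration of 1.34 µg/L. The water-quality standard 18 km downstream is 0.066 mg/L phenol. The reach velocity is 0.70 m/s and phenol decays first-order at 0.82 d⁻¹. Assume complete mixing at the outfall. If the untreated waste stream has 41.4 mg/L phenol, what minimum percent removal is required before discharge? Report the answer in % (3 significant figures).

1.34 µg/L = 0.00134 mg/L.
Travel time to the compliance point: t = 1.8e+04/0.70 = 2.571e+04 s = 0.2976 d; decay factor exp(−0.82·0.2976) = 0.7835.
So the concentration just after mixing may be at most 0.066/0.7835 = 0.08424 mg/L.
Mass balance: 0.08424·0.68 = 0.03·Cₑ + 0.65·0.00134.
Cₑ = (0.05729 − 0.000871) / 0.03 = 1.88 mg/L.
Required removal = 1 − 1.88/41.4 = 95.46 %.

95.5 %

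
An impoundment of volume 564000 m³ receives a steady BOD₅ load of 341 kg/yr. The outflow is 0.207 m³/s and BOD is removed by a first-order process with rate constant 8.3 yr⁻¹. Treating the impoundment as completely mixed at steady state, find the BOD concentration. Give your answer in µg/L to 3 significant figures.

30.4 µg/L

Outflow Q = 0.207 m³/s × 3.156e+07 s/yr = 6.532e+06 m³/yr.
Steady-state CSTR mass balance: W = Q·C + k·V·C, so C = W/(Q + kV).
Q + kV = 6.532e+06 + 8.3·564000 = 1.121e+07 m³/yr.
C = 341/1.121e+07 = 3.041e-05 kg/m³ = 0.03041 mg/L = 30.41 µg/L.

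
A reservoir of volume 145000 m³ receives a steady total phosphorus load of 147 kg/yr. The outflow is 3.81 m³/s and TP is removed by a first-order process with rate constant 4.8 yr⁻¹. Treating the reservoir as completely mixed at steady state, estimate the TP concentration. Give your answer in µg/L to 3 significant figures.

Outflow Q = 3.81 m³/s × 3.156e+07 s/yr = 1.202e+08 m³/yr.
Steady-state CSTR mass balance: W = Q·C + k·V·C, so C = W/(Q + kV).
Q + kV = 1.202e+08 + 4.8·145000 = 1.209e+08 m³/yr.
C = 147/1.209e+08 = 1.216e-06 kg/m³ = 0.001216 mg/L = 1.216 µg/L.

1.22 µg/L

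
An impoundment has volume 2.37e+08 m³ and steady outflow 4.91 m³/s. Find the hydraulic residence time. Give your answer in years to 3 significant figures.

1.53 yr

Q = 4.91 m³/s × 3.156e+07 s/yr = 1.549e+08 m³/yr.
Hydraulic residence time τ = V/Q = 2.37e+08/1.549e+08 = 1.53 yr.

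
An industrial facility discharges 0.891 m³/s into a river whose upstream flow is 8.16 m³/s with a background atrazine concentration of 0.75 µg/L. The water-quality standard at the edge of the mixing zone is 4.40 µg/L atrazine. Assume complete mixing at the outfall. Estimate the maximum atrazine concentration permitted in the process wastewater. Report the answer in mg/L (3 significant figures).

0.0378 mg/L

0.75 µg/L = 0.00075 mg/L.
4.40 µg/L = 0.0044 mg/L.
Mass balance: 0.0044·9.051 = 0.891·Cₑ + 8.16·0.00075.
Cₑ = (0.03982 − 0.00612) / 0.891 = 0.03783 mg/L.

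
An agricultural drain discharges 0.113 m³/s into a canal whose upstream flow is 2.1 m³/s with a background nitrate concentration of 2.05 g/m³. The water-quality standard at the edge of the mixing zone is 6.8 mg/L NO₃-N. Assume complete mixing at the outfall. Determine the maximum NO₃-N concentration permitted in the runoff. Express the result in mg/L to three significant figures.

95.1 mg/L

Mass balance: 6.8·2.213 = 0.113·Cₑ + 2.1·2.05.
Cₑ = (15.05 − 4.305) / 0.113 = 95.07 mg/L.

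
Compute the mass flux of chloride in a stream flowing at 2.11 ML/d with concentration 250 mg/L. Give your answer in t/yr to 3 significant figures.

193 t/yr

2.11 ML/d = 0.02442 m³/s.
Mass flux = Q·C = 0.02442 m³/s × 250 g/m³ = 6.105 g/s.
= 6.105 g/s × 31.56 = 192.7 t/yr.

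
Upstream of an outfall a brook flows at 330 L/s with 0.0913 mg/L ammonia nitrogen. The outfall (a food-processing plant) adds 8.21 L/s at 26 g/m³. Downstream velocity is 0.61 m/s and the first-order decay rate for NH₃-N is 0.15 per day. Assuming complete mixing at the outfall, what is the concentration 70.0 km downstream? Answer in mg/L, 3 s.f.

0.590 mg/L

8.21 L/s = 0.00821 m³/s.
330 L/s = 0.33 m³/s.
After complete mixing, C₀ = (0.00821·26 + 0.33·0.0913) / 0.3382 = 0.7202 mg/L.
Travel time t = 7e+04 m / 0.61 m/s = 1.148e+05 s = 1.328 d.
C = 0.7202·exp(−0.15·1.328) = 0.7202·0.8194 = 0.5901 mg/L.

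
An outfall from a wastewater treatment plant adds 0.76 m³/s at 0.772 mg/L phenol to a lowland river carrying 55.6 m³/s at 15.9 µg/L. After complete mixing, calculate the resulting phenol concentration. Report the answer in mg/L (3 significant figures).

15.9 µg/L = 0.0159 mg/L.
By mass balance at complete mixing, C = (0.76·0.772 + 55.6·0.0159) / (0.76 + 55.6) = 1.471/56.36 = 0.0261 mg/L.

0.0261 mg/L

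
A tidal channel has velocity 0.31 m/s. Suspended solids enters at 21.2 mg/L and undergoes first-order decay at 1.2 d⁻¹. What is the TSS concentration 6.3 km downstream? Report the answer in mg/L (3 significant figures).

16.0 mg/L

Travel time t = 6.3 km / 0.31 m/s = 6300/0.31 = 2.032e+04 s = 0.2352 d.
First-order decay: C = 21.2·exp(−1.2·0.2352) = 21.2·0.7541 = 15.99 mg/L.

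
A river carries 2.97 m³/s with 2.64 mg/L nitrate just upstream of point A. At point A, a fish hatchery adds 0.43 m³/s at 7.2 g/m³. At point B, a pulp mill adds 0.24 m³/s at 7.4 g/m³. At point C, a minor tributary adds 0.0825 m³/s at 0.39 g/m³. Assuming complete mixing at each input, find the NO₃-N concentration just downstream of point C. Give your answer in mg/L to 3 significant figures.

After input A: C = (2.97·2.64 + 0.43·7.2) / 3.4 = 3.217 mg/L.
After input B: C = (3.4·3.217 + 0.24·7.4) / 3.64 = 3.493 mg/L.
After input C: C = (3.64·3.493 + 0.0825·0.39) / 3.723 = 3.424 mg/L.

3.42 mg/L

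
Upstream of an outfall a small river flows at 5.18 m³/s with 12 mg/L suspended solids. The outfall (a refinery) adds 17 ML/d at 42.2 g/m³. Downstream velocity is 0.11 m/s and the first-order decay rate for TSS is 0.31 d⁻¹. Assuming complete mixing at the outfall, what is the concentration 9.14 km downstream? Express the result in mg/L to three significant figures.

17 ML/d = 0.1968 m³/s.
After complete mixing, C₀ = (0.1968·42.2 + 5.18·12) / 5.377 = 13.11 mg/L.
Travel time t = 9140 m / 0.11 m/s = 8.309e+04 s = 0.9617 d.
C = 13.11·exp(−0.31·0.9617) = 13.11·0.7422 = 9.727 mg/L.

9.73 mg/L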